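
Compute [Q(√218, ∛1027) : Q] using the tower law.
[Q(√218, ∛1027) : Q] = 6

Let L = Q(√218, ∛1027). Since Q(√218) ⊂ L and [Q(√218):Q] = 2, the tower law gives 2 | [L:Q]. Likewise Q(∛1027) ⊂ L with [Q(∛1027):Q] = 3 (because 1027 is not a perfect cube), so 3 | [L:Q]. As gcd(2,3) = 1, [L:Q] is divisible by 6. Conversely L is generated over Q by √218 and ∛1027, so [L:Q] ≤ 2·3 = 6. Therefore [Q(√218, ∛1027) : Q] = 6.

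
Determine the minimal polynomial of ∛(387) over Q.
m_α(x) = x^3 - 387

α satisfies α^3 = 387, so x^3 - 387 annihilates α. By the rational root test, a rational root p/q (in lowest terms) of x^3 - 387 would satisfy p^3 = 387 q^3, forcing q = 1 and p^3 = 387; but 387 is not a perfect cube, contradiction. A monic cubic over Q with no rational root is irreducible (any nontrivial factorization would include a linear factor). Hence x^3 - 387 is the minimal polynomial of α, and in particular [Q(α):Q] = 3.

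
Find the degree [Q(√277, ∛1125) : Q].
[Q(√277, ∛1125) : Q] = 6

Let L = Q(√277, ∛1125). Since Q(√277) ⊂ L and [Q(√277):Q] = 2, the tower law gives 2 | [L:Q]. Likewise Q(∛1125) ⊂ L with [Q(∛1125):Q] = 3 (because 1125 is not a perfect cube), so 3 | [L:Q]. As gcd(2,3) = 1, [L:Q] is divisible by 6. Conversely L is generated over Q by √277 and ∛1125, so [L:Q] ≤ 2·3 = 6. Therefore [Q(√277, ∛1125) : Q] = 6.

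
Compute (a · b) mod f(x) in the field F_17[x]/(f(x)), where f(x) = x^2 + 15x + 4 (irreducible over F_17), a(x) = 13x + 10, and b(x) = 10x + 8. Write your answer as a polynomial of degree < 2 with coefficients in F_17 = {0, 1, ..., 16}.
a · b ≡ 5x + 2 (mod f(x))

Multiply in F_17[x]: a(x)·b(x) = (13x + 10)·(10x + 8) = 11x^2 + 12. This has degree ≥ 2, so divide by f(x) over F_17: 11x^2 + 12 = (11)·(x^2 + 15x + 4) + (5x + 2). Hence a·b ≡ 5x + 2 (mod f). (F_17[x]/(f) is a field with 17^2 = 289 elements since f is irreducible of degree 2.)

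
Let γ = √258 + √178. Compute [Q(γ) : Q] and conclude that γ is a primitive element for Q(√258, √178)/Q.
[Q(γ) : Q] = 4 (equivalently, Q(γ) = Q(√258, √178))

Obviously Q(γ) ⊆ Q(√258, √178), and [Q(√258, √178):Q] = 4 (since 258, 178 are distinct squarefree integers > 1 with 45924 not a perfect square). To show equality we compute the minimal polynomial of γ. From γ = √258 + √178: γ^2 = 258 + 2√(45924) + 178 = 436 + 2√(45924), so γ^2 - 436 = 2√(45924); squaring, (γ^2 - 436)^2 = 4·45924, i.e. γ^4 - 872γ^2 + 190096 - 183696 = 0, i.e. γ^4 - 872γ^2 + 6400 = 0. So γ is a root of x^4 - 872x^2 + 6400. This polynomial is irreducible over Q: it has no rational root (each ±√258 ± √178 is irrational), and any factorization into two quadratics over Q would force √(45924) ∈ Q (pairing opposite roots) or √258, √178 ∈ Q (other pairings), all impossible. Hence [Q(γ):Q] = 4 = [Q(√258, √178):Q], so Q(γ) = Q(√258, √178).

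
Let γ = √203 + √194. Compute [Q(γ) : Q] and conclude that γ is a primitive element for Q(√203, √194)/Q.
[Q(γ) : Q] = 4 (equivalently, Q(γ) = Q(√203, √194))

Obviously Q(γ) ⊆ Q(√203, √194), and [Q(√203, √194):Q] = 4 (since 203, 194 are distinct squarefree integers > 1 with 39382 not a perfect square). To show equality we compute the minimal polynomial of γ. From γ = √203 + √194: γ^2 = 203 + 2√(39382) + 194 = 397 + 2√(39382), so γ^2 - 397 = 2√(39382); squaring, (γ^2 - 397)^2 = 4·39382, i.e. γ^4 - 794γ^2 + 157609 - 157528 = 0, i.e. γ^4 - 794γ^2 + 81 = 0. So γ is a root of x^4 - 794x^2 + 81. This polynomial is irreducible over Q: it has no rational root (each ±√203 ± √194 is irrational), and any factorization into two quadratics over Q would force √(39382) ∈ Q (pairing opposite roots) or √203, √194 ∈ Q (other pairings), all impossible. Hence [Q(γ):Q] = 4 = [Q(√203, √194):Q], so Q(γ) = Q(√203, √194).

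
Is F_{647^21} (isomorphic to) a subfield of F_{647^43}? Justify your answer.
No: F_{647^21} is not a subfield of F_{647^43}

F_{p^m} embeds in F_{p^n} iff m | n. Here 21 ∤ 43 (since 43 = 2·21 + 1 with remainder 1 ≠ 0), so F_{647^21} is not a subfield of F_{647^43}. Equivalently: if it were, the tower law would give 21 = [F_{647^21}:F_647] dividing [F_{647^43}:F_647] = 43, contradiction.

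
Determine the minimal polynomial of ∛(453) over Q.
m_α(x) = x^3 - 453

α satisfies α^3 = 453, so x^3 - 453 annihilates α. By the rational root test, a rational root p/q (in lowest terms) of x^3 - 453 would satisfy p^3 = 453 q^3, forcing q = 1 and p^3 = 453; but 453 is not a perfect cube, contradiction. A monic cubic over Q with no rational root is irreducible (any nontrivial factorization would include a linear factor). Hence x^3 - 453 is the minimal polynomial of α, and in particular [Q(α):Q] = 3.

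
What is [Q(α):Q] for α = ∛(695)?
[Q(α):Q] = 3

The minimal polynomial of α is x^3 - 695, irreducible over Q since 695 is not a perfect cube (so x^3 - 695 has no rational root). Hence [Q(α):Q] = deg(m_α) = 3.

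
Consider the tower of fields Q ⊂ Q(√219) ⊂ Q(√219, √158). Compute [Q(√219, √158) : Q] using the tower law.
[Q(√219, √158) : Q] = 4

[Q(√219):Q] = 2 (min poly x^2 - 219, irreducible since 219 is squarefree > 1). For the top step, suppose √158 ∈ Q(√219), say √158 = c + d√219 with c, d ∈ Q. Squaring: 158 = c^2 + 219d^2 + 2cd√219. Since √219 ∉ Q this forces 2cd = 0. If d = 0 then √158 = c ∈ Q, contradicting 158 squarefree > 1. If c = 0 then 158 = 219d^2, so 219·158 = (219d)^2 is a perfect square in Q — but 219·158 = 34602 is not a perfect square (since 219 and 158 are distinct squarefree integers). Contradiction. Hence √158 ∉ Q(√219), so x^2 - 158 stays irreducible over Q(√219) and [Q(√219, √158) : Q(√219)] = 2. By the tower law, [Q(√219, √158) : Q] = 2 · 2 = 4.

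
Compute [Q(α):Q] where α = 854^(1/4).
[Q(α):Q] = 4

α is a root of x^4 - 854. By Eisenstein's criterion at the prime p = 2 (which divides the constant term 854 but p^2 = 4 does not, since 854 is squarefree), x^4 - 854 is irreducible over Q. Hence [Q(α):Q] = 4.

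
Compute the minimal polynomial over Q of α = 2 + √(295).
m_α(x) = x^2 - 4x - 291

From α - 2 = √(295), squaring gives (α - 2)^2 = 295, i.e. α^2 - 4α + 4 = 295, so α^2 - 4α - 291 = 0. The discriminant of x^2 - 4x - 291 is (-4)^2 - 4·(-291) = 16 + 1164 = 1180, and 4·(295) is not a perfect square in Q since 295 is squarefree and ≠ 1. Hence x^2 - 4x - 291 is irreducible over Q and is the minimal polynomial of α.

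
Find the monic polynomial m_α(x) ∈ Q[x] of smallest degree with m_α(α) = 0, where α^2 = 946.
m_α(x) = x^2 - 946

α satisfies α^2 - 946 = 0, so x^2 - 946 annihilates α. Since d = 946 is squarefree and ≠ 1, it is not a perfect square in Q, so x^2 - 946 has no rational root and is therefore irreducible over Q (a degree-2 polynomial over a field is irreducible iff it has no root). Hence m_α(x) = x^2 - 946.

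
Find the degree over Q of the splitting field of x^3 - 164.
[K : Q] = 6

The roots of x^3 - 164 are ∛164, ω∛164, ω^2∛164 where ω = e^(2πi/3) is a primitive cube root of unity, so K = Q(∛164, ω). Now [Q(∛164):Q] = 3 (since 164 is not a perfect cube, x^3 - 164 is irreducible) and [Q(ω):Q] = 2. Both 2 and 3 divide [K:Q], and [K:Q] ≤ 3·2 = 6, so [K:Q] = 6. (Equivalently: Q(∛164) ⊂ R but ω ∉ R, so [K : Q(∛164)] = 2.)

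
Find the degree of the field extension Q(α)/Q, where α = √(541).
[Q(α):Q] = 2

[Q(α):Q] equals the degree of the minimal polynomial of α. Here α^2 = 541 and x^2 - 541 is irreducible (d = 541 is squarefree, ≠ 1, hence not a square), so deg(m_α) = 2. Thus [Q(α):Q] = 2.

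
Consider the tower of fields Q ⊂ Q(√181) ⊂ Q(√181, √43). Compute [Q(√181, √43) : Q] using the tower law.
[Q(√181, √43) : Q] = 4

[Q(√181):Q] = 2 (min poly x^2 - 181, irreducible since 181 is squarefree > 1). For the top step, suppose √43 ∈ Q(√181), say √43 = c + d√181 with c, d ∈ Q. Squaring: 43 = c^2 + 181d^2 + 2cd√181. Since √181 ∉ Q this forces 2cd = 0. If d = 0 then √43 = c ∈ Q, contradicting 43 squarefree > 1. If c = 0 then 43 = 181d^2, so 181·43 = (181d)^2 is a perfect square in Q — but 181·43 = 7783 is not a perfect square (since 181 and 43 are distinct squarefree integers). Contradiction. Hence √43 ∉ Q(√181), so x^2 - 43 stays irreducible over Q(√181) and [Q(√181, √43) : Q(√181)] = 2. By the tower law, [Q(√181, √43) : Q] = 2 · 2 = 4.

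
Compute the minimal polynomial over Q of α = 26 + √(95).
m_α(x) = x^2 - 52x + 581

From α - 26 = √(95), squaring gives (α - 26)^2 = 95, i.e. α^2 - 52α + 676 = 95, so α^2 - 52α + 581 = 0. The discriminant of x^2 - 52x + 581 is (-52)^2 - 4·(581) = 2704 - 2324 = 380, and 4·(95) is not a perfect square in Q since 95 is squarefree and ≠ 1. Hence x^2 - 52x + 581 is irreducible over Q and is the minimal polynomial of α.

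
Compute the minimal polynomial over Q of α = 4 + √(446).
m_α(x) = x^2 - 8x - 430

From α - 4 = √(446), squaring gives (α - 4)^2 = 446, i.e. α^2 - 8α + 16 = 446, so α^2 - 8α - 430 = 0. The discriminant of x^2 - 8x - 430 is (-8)^2 - 4·(-430) = 64 + 1720 = 1784, and 4·(446) is not a perfect square in Q since 446 is squarefree and ≠ 1. Hence x^2 - 8x - 430 is irreducible over Q and is the minimal polynomial of α.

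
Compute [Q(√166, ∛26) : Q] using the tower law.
[Q(√166, ∛26) : Q] = 6

Let L = Q(√166, ∛26). Since Q(√166) ⊂ L and [Q(√166):Q] = 2, the tower law gives 2 | [L:Q]. Likewise Q(∛26) ⊂ L with [Q(∛26):Q] = 3 (because 26 is not a perfect cube), so 3 | [L:Q]. As gcd(2,3) = 1, [L:Q] is divisible by 6. Conversely L is generated over Q by √166 and ∛26, so [L:Q] ≤ 2·3 = 6. Therefore [Q(√166, ∛26) : Q] = 6.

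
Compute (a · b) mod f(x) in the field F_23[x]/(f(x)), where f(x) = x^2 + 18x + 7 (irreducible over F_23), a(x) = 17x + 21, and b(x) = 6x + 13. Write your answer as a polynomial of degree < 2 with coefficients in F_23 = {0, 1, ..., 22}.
a · b ≡ 6x + 19 (mod f(x))

Multiply in F_23[x]: a(x)·b(x) = (17x + 21)·(6x + 13) = 10x^2 + 2x + 20. This has degree ≥ 2, so divide by f(x) over F_23: 10x^2 + 2x + 20 = (10)·(x^2 + 18x + 7) + (6x + 19). Hence a·b ≡ 6x + 19 (mod f). (F_23[x]/(f) is a field with 23^2 = 529 elements since f is irreducible of degree 2.)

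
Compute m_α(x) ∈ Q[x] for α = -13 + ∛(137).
m_α(x) = x^3 + 39x^2 + 507x + 2060

Set β = α + 13 = ∛(137), so β^3 = 137. Then (α + 13)^3 - 137 = 0, i.e. α is a root of g(x) = (x + 13)^3 - 137 = x^3 + 39x^2 + 507x + 2060. Since g(x) = h(x + 13) where h(x) = x^3 - 137, and h is irreducible over Q (because 137 is not a perfect cube, so h has no rational root, and a monic cubic with no rational root is irreducible), g is also irreducible (irreducibility is preserved under the substitution x → x + 13). Hence m_α(x) = x^3 + 39x^2 + 507x + 2060.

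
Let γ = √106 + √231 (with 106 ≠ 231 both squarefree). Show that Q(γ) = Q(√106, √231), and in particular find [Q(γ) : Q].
[Q(γ) : Q] = 4 (equivalently, Q(γ) = Q(√106, √231))

Obviously Q(γ) ⊆ Q(√106, √231), and [Q(√106, √231):Q] = 4 (since 106, 231 are distinct squarefree integers > 1 with 24486 not a perfect square). To show equality we compute the minimal polynomial of γ. From γ = √106 + √231: γ^2 = 106 + 2√(24486) + 231 = 337 + 2√(24486), so γ^2 - 337 = 2√(24486); squaring, (γ^2 - 337)^2 = 4·24486, i.e. γ^4 - 674γ^2 + 113569 - 97944 = 0, i.e. γ^4 - 674γ^2 + 15625 = 0. So γ is a root of x^4 - 674x^2 + 15625. This polynomial is irreducible over Q: it has no rational root (each ±√106 ± √231 is irrational), and any factorization into two quadratics over Q would force √(24486) ∈ Q (pairing opposite roots) or √106, √231 ∈ Q (other pairings), all impossible. Hence [Q(γ):Q] = 4 = [Q(√106, √231):Q], so Q(γ) = Q(√106, √231).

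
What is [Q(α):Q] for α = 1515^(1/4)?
[Q(α):Q] = 4

α is a root of x^4 - 1515. By Eisenstein's criterion at the prime p = 3 (which divides the constant term 1515 but p^2 = 9 does not, since 1515 is squarefree), x^4 - 1515 is irreducible over Q. Hence [Q(α):Q] = 4.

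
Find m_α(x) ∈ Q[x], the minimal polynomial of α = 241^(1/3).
m_α(x) = x^3 - 241

α satisfies α^3 = 241, so x^3 - 241 annihilates α. By the rational root test, a rational root p/q (in lowest terms) of x^3 - 241 would satisfy p^3 = 241 q^3, forcing q = 1 and p^3 = 241; but 241 is not a perfect cube, contradiction. A monic cubic over Q with no rational root is irreducible (any nontrivial factorization would include a linear factor). Hence x^3 - 241 is the minimal polynomial of α, and in particular [Q(α):Q] = 3.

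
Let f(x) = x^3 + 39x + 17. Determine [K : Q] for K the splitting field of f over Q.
[K : Q] = 6

By the rational root test, any rational root of the monic integer polynomial f(x) = x^3 + 39x + 17 must be an integer dividing the constant term 17, i.e. one of ±{1, 17}. Evaluating: f(1) = 57, f(-1) = -23, f(17) = 5593, f(-17) = -5559; none is 0, so f has no rational root and is therefore irreducible over Q (a cubic with no linear factor over a field is irreducible). For an irreducible cubic, the Galois group is A_3 or S_3 according as the discriminant disc(f) = -4a^3 - 27b^2 = -4·(39)^3 - 27·(17)^2 = -245079 is or is not a square in Q. Here disc(f) = -245079 is not a perfect square in Q, so the Galois group of f over Q is not contained in A_3 and must be all of S_3. The splitting field has degree |S_3| = 6 over Q, so [K : Q] = 6.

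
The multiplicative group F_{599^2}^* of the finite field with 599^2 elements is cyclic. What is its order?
|F_{599^2}^*| = 358800

F_{599^2} has 599^2 = 358801 elements; its multiplicative group consists of all nonzero elements, so |F_{599^2}^*| = 358801 - 1 = 358800. (It is cyclic since any finite subgroup of the multiplicative group of a field is cyclic.)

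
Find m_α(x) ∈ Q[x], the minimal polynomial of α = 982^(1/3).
m_α(x) = x^3 - 982

α satisfies α^3 = 982, so x^3 - 982 annihilates α. By the rational root test, a rational root p/q (in lowest terms) of x^3 - 982 would satisfy p^3 = 982 q^3, forcing q = 1 and p^3 = 982; but 982 is not a perfect cube, contradiction. A monic cubic over Q with no rational root is irreducible (any nontrivial factorization would include a linear factor). Hence x^3 - 982 is the minimal polynomial of α, and in particular [Q(α):Q] = 3.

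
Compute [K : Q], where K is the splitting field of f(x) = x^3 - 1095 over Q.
[K : Q] = 6

The roots of x^3 - 1095 are ∛1095, ω∛1095, ω^2∛1095 where ω = e^(2πi/3) is a primitive cube root of unity, so K = Q(∛1095, ω). Now [Q(∛1095):Q] = 3 (since 1095 is not a perfect cube, x^3 - 1095 is irreducible) and [Q(ω):Q] = 2. Both 2 and 3 divide [K:Q], and [K:Q] ≤ 3·2 = 6, so [K:Q] = 6. (Equivalently: Q(∛1095) ⊂ R but ω ∉ R, so [K : Q(∛1095)] = 2.)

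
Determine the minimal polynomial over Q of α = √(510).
m_α(x) = x^2 - 510

α satisfies α^2 - 510 = 0, so x^2 - 510 annihilates α. Since d = 510 is squarefree and ≠ 1, it is not a perfect square in Q, so x^2 - 510 has no rational root and is therefore irreducible over Q (a degree-2 polynomial over a field is irreducible iff it has no root). Hence m_α(x) = x^2 - 510.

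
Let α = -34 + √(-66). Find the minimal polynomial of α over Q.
m_α(x) = x^2 + 68x + 1222

From α + 34 = √(-66), squaring gives (α + 34)^2 = -66, i.e. α^2 + 68α + 1156 = -66, so α^2 + 68α + 1222 = 0. The discriminant of x^2 + 68x + 1222 is (68)^2 - 4·(1222) = 4624 - 4888 = -264, and 4·(-66) is not a perfect square in Q since -66 is squarefree and ≠ 1. Hence x^2 + 68x + 1222 is irreducible over Q and is the minimal polynomial of α.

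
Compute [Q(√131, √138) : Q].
[Q(√131, √138) : Q] = 4

[Q(√131):Q] = 2 (min poly x^2 - 131, irreducible since 131 is squarefree > 1). For the top step, suppose √138 ∈ Q(√131), say √138 = c + d√131 with c, d ∈ Q. Squaring: 138 = c^2 + 131d^2 + 2cd√131. Since √131 ∉ Q this forces 2cd = 0. If d = 0 then √138 = c ∈ Q, contradicting 138 squarefree > 1. If c = 0 then 138 = 131d^2, so 131·138 = (131d)^2 is a perfect square in Q — but 131·138 = 18078 is not a perfect square (since 131 and 138 are distinct squarefree integers). Contradiction. Hence √138 ∉ Q(√131), so x^2 - 138 stays irreducible over Q(√131) and [Q(√131, √138) : Q(√131)] = 2. By the tower law, [Q(√131, √138) : Q] = 2 · 2 = 4.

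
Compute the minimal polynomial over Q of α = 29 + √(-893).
m_α(x) = x^2 - 58x + 1734

From α - 29 = √(-893), squaring gives (α - 29)^2 = -893, i.e. α^2 - 58α + 841 = -893, so α^2 - 58α + 1734 = 0. The discriminant of x^2 - 58x + 1734 is (-58)^2 - 4·(1734) = 3364 - 6936 = -3572, and 4·(-893) is not a perfect square in Q since -893 is squarefree and ≠ 1. Hence x^2 - 58x + 1734 is irreducible over Q and is the minimal polynomial of α.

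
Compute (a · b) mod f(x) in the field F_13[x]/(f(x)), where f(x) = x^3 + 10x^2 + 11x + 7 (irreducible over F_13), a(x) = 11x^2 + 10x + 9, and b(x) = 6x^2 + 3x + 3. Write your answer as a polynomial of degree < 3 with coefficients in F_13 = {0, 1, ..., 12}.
a · b ≡ 4x^2 + 8x + 5 (mod f(x))

Multiply in F_13[x]: a(x)·b(x) = (11x^2 + 10x + 9)·(6x^2 + 3x + 3) = x^4 + 2x^3 + 5x + 1. This has degree ≥ 3, so divide by f(x) over F_13: x^4 + 2x^3 + 5x + 1 = (x + 5)·(x^3 + 10x^2 + 11x + 7) + (4x^2 + 8x + 5). Hence a·b ≡ 4x^2 + 8x + 5 (mod f). (F_13[x]/(f) is a field with 13^3 = 2197 elements since f is irreducible of degree 3.)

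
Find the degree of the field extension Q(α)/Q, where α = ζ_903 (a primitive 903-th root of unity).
[Q(α):Q] = 504

The minimal polynomial of ζ_903 over Q is the 903-th cyclotomic polynomial Φ_903(x), which is irreducible over Q and has degree φ(903) = 504. Hence [Q(α):Q] = φ(903) = 504.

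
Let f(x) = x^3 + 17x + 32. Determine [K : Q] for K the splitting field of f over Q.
[K : Q] = 6

By the rational root test, any rational root of the monic integer polynomial f(x) = x^3 + 17x + 32 must be an integer dividing the constant term 32, i.e. one of ±{1, 2, 4, 8, 16, 32}. Evaluating: f(1) = 50, f(-1) = 14, f(2) = 74, f(-2) = -10, f(4) = 164, f(-4) = -100, f(8) = 680, f(-8) = -616, f(16) = 4400, f(-16) = -4336, f(32) = 33344, f(-32) = -33280; none is 0, so f has no rational root and is therefore irreducible over Q (a cubic with no linear factor over a field is irreducible). For an irreducible cubic, the Galois group is A_3 or S_3 according as the discriminant disc(f) = -4a^3 - 27b^2 = -4·(17)^3 - 27·(32)^2 = -47300 is or is not a square in Q. Here disc(f) = -47300 is not a perfect square in Q, so the Galois group of f over Q is not contained in A_3 and must be all of S_3. The splitting field has degree |S_3| = 6 over Q, so [K : Q] = 6.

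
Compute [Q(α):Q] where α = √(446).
[Q(α):Q] = 2

[Q(α):Q] equals the degree of the minimal polynomial of α. Here α^2 = 446 and x^2 - 446 is irreducible (d = 446 is squarefree, ≠ 1, hence not a square), so deg(m_α) = 2. Thus [Q(α):Q] = 2.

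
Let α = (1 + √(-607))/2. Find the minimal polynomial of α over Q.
m_α(x) = x^2 - x + 152

From 2α - 1 = √(-607), squaring gives (2α - 1)^2 = -607, i.e. 4α^2 - 4α + 1 = -607, so α^2 - α + (1 + 607)/4 = 0. Since -607 ≡ 1 (mod 4), (1 + 607)/4 = 152 ∈ Z. The polynomial x^2 - x + 152 has discriminant 1 - 4·(152) = -607, which is not a perfect square in Q (d = -607 is squarefree and ≠ 1), so x^2 - x + 152 is irreducible over Q. It is the minimal polynomial of α.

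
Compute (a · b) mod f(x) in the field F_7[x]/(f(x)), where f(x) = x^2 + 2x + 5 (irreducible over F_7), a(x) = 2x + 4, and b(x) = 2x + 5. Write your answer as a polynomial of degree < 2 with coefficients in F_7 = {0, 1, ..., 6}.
a · b ≡ 3x (mod f(x))

Multiply in F_7[x]: a(x)·b(x) = (2x + 4)·(2x + 5) = 4x^2 + 4x + 6. This has degree ≥ 2, so divide by f(x) over F_7: 4x^2 + 4x + 6 = (4)·(x^2 + 2x + 5) + (3x). Hence a·b ≡ 3x (mod f). (F_7[x]/(f) is a field with 7^2 = 49 elements since f is irreducible of degree 2.)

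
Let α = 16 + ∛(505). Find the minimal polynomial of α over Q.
m_α(x) = x^3 - 48x^2 + 768x - 4601

Set β = α - 16 = ∛(505), so β^3 = 505. Then (α - 16)^3 - 505 = 0, i.e. α is a root of g(x) = (x - 16)^3 - 505 = x^3 - 48x^2 + 768x - 4601. Since g(x) = h(x - 16) where h(x) = x^3 - 505, and h is irreducible over Q (because 505 is not a perfect cube, so h has no rational root, and a monic cubic with no rational root is irreducible), g is also irreducible (irreducibility is preserved under the substitution x → x - 16). Hence m_α(x) = x^3 - 48x^2 + 768x - 4601.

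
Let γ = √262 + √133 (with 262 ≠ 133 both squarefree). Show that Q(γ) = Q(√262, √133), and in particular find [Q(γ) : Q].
[Q(γ) : Q] = 4 (equivalently, Q(γ) = Q(√262, √133))

Obviously Q(γ) ⊆ Q(√262, √133), and [Q(√262, √133):Q] = 4 (since 262, 133 are distinct squarefree integers > 1 with 34846 not a perfect square). To show equality we compute the minimal polynomial of γ. From γ = √262 + √133: γ^2 = 262 + 2√(34846) + 133 = 395 + 2√(34846), so γ^2 - 395 = 2√(34846); squaring, (γ^2 - 395)^2 = 4·34846, i.e. γ^4 - 790γ^2 + 156025 - 139384 = 0, i.e. γ^4 - 790γ^2 + 16641 = 0. So γ is a root of x^4 - 790x^2 + 16641. This polynomial is irreducible over Q: it has no rational root (each ±√262 ± √133 is irrational), and any factorization into two quadratics over Q would force √(34846) ∈ Q (pairing opposite roots) or √262, √133 ∈ Q (other pairings), all impossible. Hence [Q(γ):Q] = 4 = [Q(√262, √133):Q], so Q(γ) = Q(√262, √133).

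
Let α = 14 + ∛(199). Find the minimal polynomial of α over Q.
m_α(x) = x^3 - 42x^2 + 588x - 2943

Set β = α - 14 = ∛(199), so β^3 = 199. Then (α - 14)^3 - 199 = 0, i.e. α is a root of g(x) = (x - 14)^3 - 199 = x^3 - 42x^2 + 588x - 2943. Since g(x) = h(x - 14) where h(x) = x^3 - 199, and h is irreducible over Q (because 199 is not a perfect cube, so h has no rational root, and a monic cubic with no rational root is irreducible), g is also irreducible (irreducibility is preserved under the substitution x → x - 14). Hence m_α(x) = x^3 - 42x^2 + 588x - 2943.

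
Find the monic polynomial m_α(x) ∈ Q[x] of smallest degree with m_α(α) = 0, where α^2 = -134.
m_α(x) = x^2 + 134

α satisfies α^2 + 134 = 0, so x^2 + 134 annihilates α. Since d = -134 is squarefree and ≠ 1, it is not a perfect square in Q, so x^2 + 134 has no rational root and is therefore irreducible over Q (a degree-2 polynomial over a field is irreducible iff it has no root). Hence m_α(x) = x^2 + 134.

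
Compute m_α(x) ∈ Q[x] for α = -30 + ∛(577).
m_α(x) = x^3 + 90x^2 + 2700x + 26423

Set β = α + 30 = ∛(577), so β^3 = 577. Then (α + 30)^3 - 577 = 0, i.e. α is a root of g(x) = (x + 30)^3 - 577 = x^3 + 90x^2 + 2700x + 26423. Since g(x) = h(x + 30) where h(x) = x^3 - 577, and h is irreducible over Q (because 577 is not a perfect cube, so h has no rational root, and a monic cubic with no rational root is irreducible), g is also irreducible (irreducibility is preserved under the substitution x → x + 30). Hence m_α(x) = x^3 + 90x^2 + 2700x + 26423.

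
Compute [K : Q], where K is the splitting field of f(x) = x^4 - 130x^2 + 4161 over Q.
[K : Q] = 4

Solving the quadratic in x^2: x^2 = (130 ± √(130^2 - 4·4161))/2 = (130 ± √256)/2 = (130 ± 16)/2, giving x^2 = 57 or x^2 = 73. So f(x) = (x^2 - 57)(x^2 - 73) and the roots of f are ±√57, ±√73. Hence the splitting field is K = Q(√57, √73). Since 57 and 73 are distinct squarefree integers > 1, their product 4161 is not a perfect square, so √73 ∉ Q(√57). By the tower law [K:Q] = [Q(√57,√73):Q(√57)] · [Q(√57):Q] = 2 · 2 = 4.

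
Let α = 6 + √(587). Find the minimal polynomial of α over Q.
m_α(x) = x^2 - 12x - 551

From α - 6 = √(587), squaring gives (α - 6)^2 = 587, i.e. α^2 - 12α + 36 = 587, so α^2 - 12α - 551 = 0. The discriminant of x^2 - 12x - 551 is (-12)^2 - 4·(-551) = 144 + 2204 = 2348, and 4·(587) is not a perfect square in Q since 587 is squarefree and ≠ 1. Hence x^2 - 12x - 551 is irreducible over Q and is the minimal polynomial of α.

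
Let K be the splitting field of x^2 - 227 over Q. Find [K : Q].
[K : Q] = 2

f(x) = x^2 - 227 factors as (x - √227)(x + √227). The splitting field is K = Q(√227). Since 227 is squarefree and > 1, it is not a perfect square, so x^2 - 227 is irreducible over Q and [Q(√227) : Q] = 2. Hence [K : Q] = 2.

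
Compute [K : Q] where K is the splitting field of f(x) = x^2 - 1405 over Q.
[K : Q] = 2

f(x) = x^2 - 1405 factors as (x - √1405)(x + √1405). The splitting field is K = Q(√1405). Since 1405 is squarefree and > 1, it is not a perfect square, so x^2 - 1405 is irreducible over Q and [Q(√1405) : Q] = 2. Hence [K : Q] = 2.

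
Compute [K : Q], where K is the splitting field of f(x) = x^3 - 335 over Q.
[K : Q] = 6

The roots of x^3 - 335 are ∛335, ω∛335, ω^2∛335 where ω = e^(2πi/3) is a primitive cube root of unity, so K = Q(∛335, ω). Now [Q(∛335):Q] = 3 (since 335 is not a perfect cube, x^3 - 335 is irreducible) and [Q(ω):Q] = 2. Both 2 and 3 divide [K:Q], and [K:Q] ≤ 3·2 = 6, so [K:Q] = 6. (Equivalently: Q(∛335) ⊂ R but ω ∉ R, so [K : Q(∛335)] = 2.)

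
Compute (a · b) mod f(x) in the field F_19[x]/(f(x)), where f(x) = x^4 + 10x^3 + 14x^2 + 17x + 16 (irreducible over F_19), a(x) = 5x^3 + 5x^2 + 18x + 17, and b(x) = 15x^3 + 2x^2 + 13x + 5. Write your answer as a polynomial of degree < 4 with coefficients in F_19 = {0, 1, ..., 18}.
a · b ≡ 14x^2 + 3x + 3 (mod f(x))

Multiply in F_19[x]: a(x)·b(x) = (5x^3 + 5x^2 + 18x + 17)·(15x^3 + 2x^2 + 13x + 5) = 18x^6 + 9x^5 + 3x^4 + x^3 + 8x^2 + 7x + 9. This has degree ≥ 4, so divide by f(x) over F_19: 18x^6 + 9x^5 + 3x^4 + x^3 + 8x^2 + 7x + 9 = (18x^2 + 17)·(x^4 + 10x^3 + 14x^2 + 17x + 16) + (14x^2 + 3x + 3). Hence a·b ≡ 14x^2 + 3x + 3 (mod f). (F_19[x]/(f) is a field with 19^4 = 130321 elements since f is irreducible of degree 4.)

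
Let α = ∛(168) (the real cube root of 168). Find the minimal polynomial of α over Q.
m_α(x) = x^3 - 168

α satisfies α^3 = 168, so x^3 - 168 annihilates α. By the rational root test, a rational root p/q (in lowest terms) of x^3 - 168 would satisfy p^3 = 168 q^3, forcing q = 1 and p^3 = 168; but 168 is not a perfect cube, contradiction. A monic cubic over Q with no rational root is irreducible (any nontrivial factorization would include a linear factor). Hence x^3 - 168 is the minimal polynomial of α, and in particular [Q(α):Q] = 3.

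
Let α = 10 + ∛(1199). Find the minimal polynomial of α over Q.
m_α(x) = x^3 - 30x^2 + 300x - 2199

Set β = α - 10 = ∛(1199), so β^3 = 1199. Then (α - 10)^3 - 1199 = 0, i.e. α is a root of g(x) = (x - 10)^3 - 1199 = x^3 - 30x^2 + 300x - 2199. Since g(x) = h(x - 10) where h(x) = x^3 - 1199, and h is irreducible over Q (because 1199 is not a perfect cube, so h has no rational root, and a monic cubic with no rational root is irreducible), g is also irreducible (irreducibility is preserved under the substitution x → x - 10). Hence m_α(x) = x^3 - 30x^2 + 300x - 2199.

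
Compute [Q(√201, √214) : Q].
[Q(√201, √214) : Q] = 4

[Q(√201):Q] = 2 (min poly x^2 - 201, irreducible since 201 is squarefree > 1). For the top step, suppose √214 ∈ Q(√201), say √214 = c + d√201 with c, d ∈ Q. Squaring: 214 = c^2 + 201d^2 + 2cd√201. Since √201 ∉ Q this forces 2cd = 0. If d = 0 then √214 = c ∈ Q, contradicting 214 squarefree > 1. If c = 0 then 214 = 201d^2, so 201·214 = (201d)^2 is a perfect square in Q — but 201·214 = 43014 is not a perfect square (since 201 and 214 are distinct squarefree integers). Contradiction. Hence √214 ∉ Q(√201), so x^2 - 214 stays irreducible over Q(√201) and [Q(√201, √214) : Q(√201)] = 2. By the tower law, [Q(√201, √214) : Q] = 2 · 2 = 4.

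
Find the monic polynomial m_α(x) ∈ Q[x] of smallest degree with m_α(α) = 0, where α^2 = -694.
m_α(x) = x^2 + 694

α satisfies α^2 + 694 = 0, so x^2 + 694 annihilates α. Since d = -694 is squarefree and ≠ 1, it is not a perfect square in Q, so x^2 + 694 has no rational root and is therefore irreducible over Q (a degree-2 polynomial over a field is irreducible iff it has no root). Hence m_α(x) = x^2 + 694.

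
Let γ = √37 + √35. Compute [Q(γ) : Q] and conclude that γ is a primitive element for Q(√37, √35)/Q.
[Q(γ) : Q] = 4 (equivalently, Q(γ) = Q(√37, √35))

Obviously Q(γ) ⊆ Q(√37, √35), and [Q(√37, √35):Q] = 4 (since 37, 35 are distinct squarefree integers > 1 with 1295 not a perfect square). To show equality we compute the minimal polynomial of γ. From γ = √37 + √35: γ^2 = 37 + 2√(1295) + 35 = 72 + 2√(1295), so γ^2 - 72 = 2√(1295); squaring, (γ^2 - 72)^2 = 4·1295, i.e. γ^4 - 144γ^2 + 5184 - 5180 = 0, i.e. γ^4 - 144γ^2 + 4 = 0. So γ is a root of x^4 - 144x^2 + 4. This polynomial is irreducible over Q: it has no rational root (each ±√37 ± √35 is irrational), and any factorization into two quadratics over Q would force √(1295) ∈ Q (pairing opposite roots) or √37, √35 ∈ Q (other pairings), all impossible. Hence [Q(γ):Q] = 4 = [Q(√37, √35):Q], so Q(γ) = Q(√37, √35).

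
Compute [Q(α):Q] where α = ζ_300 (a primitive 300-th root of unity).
[Q(α):Q] = 80

The minimal polynomial of ζ_300 over Q is the 300-th cyclotomic polynomial Φ_300(x), which is irreducible over Q and has degree φ(300) = 80. Hence [Q(α):Q] = φ(300) = 80.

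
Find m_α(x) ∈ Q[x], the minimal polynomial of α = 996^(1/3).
m_α(x) = x^3 - 996

α satisfies α^3 = 996, so x^3 - 996 annihilates α. By the rational root test, a rational root p/q (in lowest terms) of x^3 - 996 would satisfy p^3 = 996 q^3, forcing q = 1 and p^3 = 996; but 996 is not a perfect cube, contradiction. A monic cubic over Q with no rational root is irreducible (any nontrivial factorization would include a linear factor). Hence x^3 - 996 is the minimal polynomial of α, and in particular [Q(α):Q] = 3.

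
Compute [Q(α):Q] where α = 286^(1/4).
[Q(α):Q] = 4

α is a root of x^4 - 286. By Eisenstein's criterion at the prime p = 2 (which divides the constant term 286 but p^2 = 4 does not, since 286 is squarefree), x^4 - 286 is irreducible over Q. Hence [Q(α):Q] = 4.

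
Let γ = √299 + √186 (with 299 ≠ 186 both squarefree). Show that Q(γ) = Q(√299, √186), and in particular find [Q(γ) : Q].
[Q(γ) : Q] = 4 (equivalently, Q(γ) = Q(√299, √186))

Obviously Q(γ) ⊆ Q(√299, √186), and [Q(√299, √186):Q] = 4 (since 299, 186 are distinct squarefree integers > 1 with 55614 not a perfect square). To show equality we compute the minimal polynomial of γ. From γ = √299 + √186: γ^2 = 299 + 2√(55614) + 186 = 485 + 2√(55614), so γ^2 - 485 = 2√(55614); squaring, (γ^2 - 485)^2 = 4·55614, i.e. γ^4 - 970γ^2 + 235225 - 222456 = 0, i.e. γ^4 - 970γ^2 + 12769 = 0. So γ is a root of x^4 - 970x^2 + 12769. This polynomial is irreducible over Q: it has no rational root (each ±√299 ± √186 is irrational), and any factorization into two quadratics over Q would force √(55614) ∈ Q (pairing opposite roots) or √299, √186 ∈ Q (other pairings), all impossible. Hence [Q(γ):Q] = 4 = [Q(√299, √186):Q], so Q(γ) = Q(√299, √186).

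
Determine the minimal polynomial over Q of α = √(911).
m_α(x) = x^2 - 911

α satisfies α^2 - 911 = 0, so x^2 - 911 annihilates α. Since d = 911 is squarefree and ≠ 1, it is not a perfect square in Q, so x^2 - 911 has no rational root and is therefore irreducible over Q (a degree-2 polynomial over a field is irreducible iff it has no root). Hence m_α(x) = x^2 - 911.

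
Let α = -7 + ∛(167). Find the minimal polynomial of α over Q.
m_α(x) = x^3 + 21x^2 + 147x + 176

Set β = α + 7 = ∛(167), so β^3 = 167. Then (α + 7)^3 - 167 = 0, i.e. α is a root of g(x) = (x + 7)^3 - 167 = x^3 + 21x^2 + 147x + 176. Since g(x) = h(x + 7) where h(x) = x^3 - 167, and h is irreducible over Q (because 167 is not a perfect cube, so h has no rational root, and a monic cubic with no rational root is irreducible), g is also irreducible (irreducibility is preserved under the substitution x → x + 7). Hence m_α(x) = x^3 + 21x^2 + 147x + 176.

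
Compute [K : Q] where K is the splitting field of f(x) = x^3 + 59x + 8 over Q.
[K : Q] = 6

By the rational root test, any rational root of the monic integer polynomial f(x) = x^3 + 59x + 8 must be an integer dividing the constant term 8, i.e. one of ±{1, 2, 4, 8}. Evaluating: f(1) = 68, f(-1) = -52, f(2) = 134, f(-2) = -118, f(4) = 308, f(-4) = -292, f(8) = 992, f(-8) = -976; none is 0, so f has no rational root and is therefore irreducible over Q (a cubic with no linear factor over a field is irreducible). For an irreducible cubic, the Galois group is A_3 or S_3 according as the discriminant disc(f) = -4a^3 - 27b^2 = -4·(59)^3 - 27·(8)^2 = -823244 is or is not a square in Q. Here disc(f) = -823244 is not a perfect square in Q, so the Galois group of f over Q is not contained in A_3 and must be all of S_3. The splitting field has degree |S_3| = 6 over Q, so [K : Q] = 6.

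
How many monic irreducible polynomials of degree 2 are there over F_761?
There are 289180 monic irreducible polynomials of degree 2 over F_761

Each element of F_{761^2} that lies in no proper subfield is a root of exactly one monic irreducible of degree 2 over F_761, and each such polynomial has 2 distinct roots in F_{761^2}. By Möbius inversion the count is N_761(2) = (1/2) Σ_{d|2} μ(2/d) · 761^d = (1/2)(μ(2)·761^1 + μ(1)·761^2) = 578360/2 = 289180.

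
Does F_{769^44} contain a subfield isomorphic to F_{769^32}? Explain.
No: F_{769^32} is not a subfield of F_{769^44}

F_{p^m} embeds in F_{p^n} iff m | n. Here 32 ∤ 44 (since 44 = 1·32 + 12 with remainder 12 ≠ 0), so F_{769^32} is not a subfield of F_{769^44}. Equivalently: if it were, the tower law would give 32 = [F_{769^32}:F_769] dividing [F_{769^44}:F_769] = 44, contradiction.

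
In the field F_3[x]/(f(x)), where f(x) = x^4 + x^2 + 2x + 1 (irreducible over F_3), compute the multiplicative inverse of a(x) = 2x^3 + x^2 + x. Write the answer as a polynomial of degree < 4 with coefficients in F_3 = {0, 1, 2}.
a(x)^(-1) ≡ x + 1 (mod f(x))

Since f is irreducible over F_3, F_3[x]/(f) is a field and a(x) ≠ 0 has an inverse. Apply the extended Euclidean algorithm to f(x) and a(x) in F_3[x]: f(x) = (2x + 2)·a(x) + (1). The last nonzero remainder is the constant 1 = gcd(f, a) in F_3. Back-substituting through the division chain expresses 1 = s(x)·a(x) + t(x)·f(x) with s(x) ≡ x + 1 (mod f), so a(x)^(-1) ≡ s(x) = x + 1 (mod f). Check: (2x^3 + x^2 + x)·(x + 1) = 2x^4 + 2x^2 + x ≡ 1 (mod x^4 + x^2 + 2x + 1).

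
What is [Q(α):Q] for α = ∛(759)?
[Q(α):Q] = 3

The minimal polynomial of α is x^3 - 759, irreducible over Q since 759 is not a perfect cube (so x^3 - 759 has no rational root). Hence [Q(α):Q] = deg(m_α) = 3.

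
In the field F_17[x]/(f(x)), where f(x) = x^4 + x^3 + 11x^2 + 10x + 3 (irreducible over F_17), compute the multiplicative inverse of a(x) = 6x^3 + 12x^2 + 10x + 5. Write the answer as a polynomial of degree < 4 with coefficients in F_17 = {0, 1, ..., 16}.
a(x)^(-1) ≡ 16x^3 + 14x^2 + 13 (mod f(x))

Since f is irreducible over F_17, F_17[x]/(f) is a field and a(x) ≠ 0 has an inverse. Apply the extended Euclidean algorithm to f(x) and a(x) in F_17[x]: f(x) = (3x + 14)·a(x) + (8x + 1);  a(x) = (5x^2 + 3x + 3)·(8x + 1) + (2). The last nonzero remainder is the constant 2 = gcd(f, a) in F_17. Back-substituting through the division chain expresses 2 = s(x)·a(x) + t(x)·f(x) with s(x) ≡ 15x^3 + 11x^2 + 9 (mod f), so (15x^3 + 11x^2 + 9)·a(x) ≡ 2 (mod f). Multiplying by 2^(-1) ≡ 9 in F_17 gives a(x)^(-1) ≡ 9·(15x^3 + 11x^2 + 9) ≡ 16x^3 + 14x^2 + 13 (mod f). Check: (6x^3 + 12x^2 + 10x + 5)·(16x^3 + 14x^2 + 13) = 11x^6 + 4x^5 + 5x^4 + 9x^3 + 5x^2 + 11x + 14 ≡ 1 (mod x^4 + x^3 + 11x^2 + 10x + 3).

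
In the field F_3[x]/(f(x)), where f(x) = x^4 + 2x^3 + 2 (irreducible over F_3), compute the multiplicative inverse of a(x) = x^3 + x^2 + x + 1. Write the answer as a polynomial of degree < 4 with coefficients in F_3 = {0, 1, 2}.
a(x)^(-1) ≡ x^2 + x + 1 (mod f(x))

Since f is irreducible over F_3, F_3[x]/(f) is a field and a(x) ≠ 0 has an inverse. Apply the extended Euclidean algorithm to f(x) and a(x) in F_3[x]: f(x) = (x + 1)·a(x) + (x^2 + x + 1);  a(x) = (x)·(x^2 + x + 1) + (1). The last nonzero remainder is the constant 1 = gcd(f, a) in F_3. Back-substituting through the division chain expresses 1 = s(x)·a(x) + t(x)·f(x) with s(x) ≡ x^2 + x + 1 (mod f), so a(x)^(-1) ≡ s(x) = x^2 + x + 1 (mod f). Check: (x^3 + x^2 + x + 1)·(x^2 + x + 1) = x^5 + 2x^4 + 2x + 1 ≡ 1 (mod x^4 + 2x^3 + 2).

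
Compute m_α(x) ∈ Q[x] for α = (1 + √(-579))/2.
m_α(x) = x^2 - x + 145

From 2α - 1 = √(-579), squaring gives (2α - 1)^2 = -579, i.e. 4α^2 - 4α + 1 = -579, so α^2 - α + (1 + 579)/4 = 0. Since -579 ≡ 1 (mod 4), (1 + 579)/4 = 145 ∈ Z. The polynomial x^2 - x + 145 has discriminant 1 - 4·(145) = -579, which is not a perfect square in Q (d = -579 is squarefree and ≠ 1), so x^2 - x + 145 is irreducible over Q. It is the minimal polynomial of α.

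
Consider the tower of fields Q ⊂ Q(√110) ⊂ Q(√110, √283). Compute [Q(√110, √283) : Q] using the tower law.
[Q(√110, √283) : Q] = 4

[Q(√110):Q] = 2 (min poly x^2 - 110, irreducible since 110 is squarefree > 1). For the top step, suppose √283 ∈ Q(√110), say √283 = c + d√110 with c, d ∈ Q. Squaring: 283 = c^2 + 110d^2 + 2cd√110. Since √110 ∉ Q this forces 2cd = 0. If d = 0 then √283 = c ∈ Q, contradicting 283 squarefree > 1. If c = 0 then 283 = 110d^2, so 110·283 = (110d)^2 is a perfect square in Q — but 110·283 = 31130 is not a perfect square (since 110 and 283 are distinct squarefree integers). Contradiction. Hence √283 ∉ Q(√110), so x^2 - 283 stays irreducible over Q(√110) and [Q(√110, √283) : Q(√110)] = 2. By the tower law, [Q(√110, √283) : Q] = 2 · 2 = 4.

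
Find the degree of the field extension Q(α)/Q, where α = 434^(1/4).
[Q(α):Q] = 4

α is a root of x^4 - 434. By Eisenstein's criterion at the prime p = 2 (which divides the constant term 434 but p^2 = 4 does not, since 434 is squarefree), x^4 - 434 is irreducible over Q. Hence [Q(α):Q] = 4.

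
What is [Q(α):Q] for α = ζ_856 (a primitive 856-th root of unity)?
[Q(α):Q] = 424

The minimal polynomial of ζ_856 over Q is the 856-th cyclotomic polynomial Φ_856(x), which is irreducible over Q and has degree φ(856) = 424. Hence [Q(α):Q] = φ(856) = 424.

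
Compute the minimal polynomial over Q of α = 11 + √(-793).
m_α(x) = x^2 - 22x + 914

From α - 11 = √(-793), squaring gives (α - 11)^2 = -793, i.e. α^2 - 22α + 121 = -793, so α^2 - 22α + 914 = 0. The discriminant of x^2 - 22x + 914 is (-22)^2 - 4·(914) = 484 - 3656 = -3172, and 4·(-793) is not a perfect square in Q since -793 is squarefree and ≠ 1. Hence x^2 - 22x + 914 is irreducible over Q and is the minimal polynomial of α.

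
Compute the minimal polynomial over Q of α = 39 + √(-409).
m_α(x) = x^2 - 78x + 1930

From α - 39 = √(-409), squaring gives (α - 39)^2 = -409, i.e. α^2 - 78α + 1521 = -409, so α^2 - 78α + 1930 = 0. The discriminant of x^2 - 78x + 1930 is (-78)^2 - 4·(1930) = 6084 - 7720 = -1636, and 4·(-409) is not a perfect square in Q since -409 is squarefree and ≠ 1. Hence x^2 - 78x + 1930 is irreducible over Q and is the minimal polynomial of α.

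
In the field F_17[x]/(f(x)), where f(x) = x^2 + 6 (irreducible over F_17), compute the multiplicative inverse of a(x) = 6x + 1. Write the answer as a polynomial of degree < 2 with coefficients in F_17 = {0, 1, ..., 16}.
a(x)^(-1) ≡ 10x + 4 (mod f(x))

Since f is irreducible over F_17, F_17[x]/(f) is a field and a(x) ≠ 0 has an inverse. Apply the extended Euclidean algorithm to f(x) and a(x) in F_17[x]: f(x) = (3x + 8)·a(x) + (15). The last nonzero remainder is the constant 15 = gcd(f, a) in F_17. Back-substituting through the division chain expresses 15 = s(x)·a(x) + t(x)·f(x) with s(x) ≡ 14x + 9 (mod f), so (14x + 9)·a(x) ≡ 15 (mod f). Multiplying by 15^(-1) ≡ 8 in F_17 gives a(x)^(-1) ≡ 8·(14x + 9) ≡ 10x + 4 (mod f). Check: (6x + 1)·(10x + 4) = 9x^2 + 4 ≡ 1 (mod x^2 + 6).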